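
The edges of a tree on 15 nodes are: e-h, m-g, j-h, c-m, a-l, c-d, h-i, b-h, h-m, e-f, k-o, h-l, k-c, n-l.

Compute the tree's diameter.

BFS from o reaches n last, at distance 6; BFS from n confirms no node is farther.
Path: o – k – c – m – h – l – n.

6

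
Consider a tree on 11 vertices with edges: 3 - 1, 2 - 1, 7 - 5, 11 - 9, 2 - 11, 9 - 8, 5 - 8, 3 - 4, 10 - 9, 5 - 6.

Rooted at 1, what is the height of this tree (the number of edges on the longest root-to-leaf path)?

6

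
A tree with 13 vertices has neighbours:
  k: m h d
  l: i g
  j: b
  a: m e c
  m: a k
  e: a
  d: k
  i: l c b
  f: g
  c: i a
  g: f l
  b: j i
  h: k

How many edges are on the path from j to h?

7

Walking from j: j–b–i–c–a–m–k–h. Length 7.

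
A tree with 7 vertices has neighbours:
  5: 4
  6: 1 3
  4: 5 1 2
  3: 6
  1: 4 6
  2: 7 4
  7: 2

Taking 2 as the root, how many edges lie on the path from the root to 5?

Path from 2 to 5: 2 – 4 – 5, which has 2 edges.

2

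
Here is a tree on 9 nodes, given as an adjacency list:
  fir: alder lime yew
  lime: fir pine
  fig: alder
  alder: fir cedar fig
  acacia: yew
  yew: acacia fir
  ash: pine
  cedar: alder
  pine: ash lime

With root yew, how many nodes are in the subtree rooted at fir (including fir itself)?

The subtree rooted at fir contains: fir, alder, lime, cedar, fig, pine, ash — 7 nodes.

7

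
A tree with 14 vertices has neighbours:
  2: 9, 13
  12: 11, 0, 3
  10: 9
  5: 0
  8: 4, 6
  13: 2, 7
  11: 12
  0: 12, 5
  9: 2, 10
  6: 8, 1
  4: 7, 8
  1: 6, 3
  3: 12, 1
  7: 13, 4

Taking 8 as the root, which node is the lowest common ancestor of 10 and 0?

Path 10→root: 10 9 2 13 7 4 8; path 0→root: 0 12 3 1 6 8.
First common node: 8.

8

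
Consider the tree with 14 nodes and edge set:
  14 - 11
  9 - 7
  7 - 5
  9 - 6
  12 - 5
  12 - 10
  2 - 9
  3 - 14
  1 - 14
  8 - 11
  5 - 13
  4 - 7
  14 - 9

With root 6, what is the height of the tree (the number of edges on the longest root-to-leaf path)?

5

10 sits deepest: 6 → 9 → 7 → 5 → 12 → 10 — 5 edges from the root.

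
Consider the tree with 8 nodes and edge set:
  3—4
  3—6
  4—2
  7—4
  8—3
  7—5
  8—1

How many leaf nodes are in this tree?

4

The leaves are 1, 2, 5, 6.
That is 4 leaves.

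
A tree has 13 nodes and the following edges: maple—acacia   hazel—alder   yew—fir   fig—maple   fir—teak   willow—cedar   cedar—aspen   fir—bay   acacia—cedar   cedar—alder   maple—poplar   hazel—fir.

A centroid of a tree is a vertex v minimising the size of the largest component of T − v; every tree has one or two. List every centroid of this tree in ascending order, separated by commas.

cedar

Removing cedar splits the tree into components of sizes 6, 4, 1, 1; the largest is 6 ≤ ⌊13/2⌋ = 6.
Every other node leaves some component of size > 6, so the centroid is unique.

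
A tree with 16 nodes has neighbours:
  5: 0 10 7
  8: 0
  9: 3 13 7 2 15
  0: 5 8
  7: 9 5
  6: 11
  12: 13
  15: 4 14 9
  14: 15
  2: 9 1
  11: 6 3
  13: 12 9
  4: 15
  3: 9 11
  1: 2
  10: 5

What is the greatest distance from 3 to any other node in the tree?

A farthest node from 3 is 8.
The path 3-9-7-5-0-8 has 5 edges.

5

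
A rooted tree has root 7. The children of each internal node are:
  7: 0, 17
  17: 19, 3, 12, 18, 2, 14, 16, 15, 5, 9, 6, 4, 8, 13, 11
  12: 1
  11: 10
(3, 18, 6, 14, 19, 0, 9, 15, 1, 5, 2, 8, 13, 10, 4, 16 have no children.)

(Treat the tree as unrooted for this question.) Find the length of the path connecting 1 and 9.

3

Walking from 1: 1–12–17–9. Length 3.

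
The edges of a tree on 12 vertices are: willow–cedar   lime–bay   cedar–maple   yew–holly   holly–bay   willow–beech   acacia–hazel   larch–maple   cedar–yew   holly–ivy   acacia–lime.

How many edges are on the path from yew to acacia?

4

The path is yew – holly – bay – lime – acacia, which has 4 edges.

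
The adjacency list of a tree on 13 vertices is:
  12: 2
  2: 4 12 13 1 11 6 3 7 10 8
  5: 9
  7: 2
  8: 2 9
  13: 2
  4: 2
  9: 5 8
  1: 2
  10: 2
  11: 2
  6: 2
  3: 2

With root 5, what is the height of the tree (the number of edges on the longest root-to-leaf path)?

4

A deepest node is 7, reached by 5-9-8-2-7.
That path has 4 edges, so the height is 4.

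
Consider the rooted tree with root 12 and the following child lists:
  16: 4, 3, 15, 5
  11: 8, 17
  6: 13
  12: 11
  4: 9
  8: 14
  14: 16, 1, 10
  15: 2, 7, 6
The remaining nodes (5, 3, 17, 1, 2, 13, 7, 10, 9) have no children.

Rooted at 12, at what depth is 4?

Climbing from 4 to the root: 4 – 16 – 14 – 8 – 11 – 12. That's 5 steps.

5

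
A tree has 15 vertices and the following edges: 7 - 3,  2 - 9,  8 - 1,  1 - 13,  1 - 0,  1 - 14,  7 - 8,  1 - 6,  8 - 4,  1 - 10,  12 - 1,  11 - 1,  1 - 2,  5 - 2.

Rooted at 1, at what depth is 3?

1–8–7–3 — 3 edges.

3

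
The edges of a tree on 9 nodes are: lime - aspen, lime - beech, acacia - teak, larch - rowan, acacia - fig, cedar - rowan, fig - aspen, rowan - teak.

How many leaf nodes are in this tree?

3

Degree-1 nodes: beech, cedar, larch — 3 of them.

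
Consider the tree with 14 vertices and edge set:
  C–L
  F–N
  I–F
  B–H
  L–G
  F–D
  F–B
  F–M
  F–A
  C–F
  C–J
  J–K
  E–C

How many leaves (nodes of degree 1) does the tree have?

The leaves are A, D, E, G, H, I, K, M, N.
That is 9 leaves.

9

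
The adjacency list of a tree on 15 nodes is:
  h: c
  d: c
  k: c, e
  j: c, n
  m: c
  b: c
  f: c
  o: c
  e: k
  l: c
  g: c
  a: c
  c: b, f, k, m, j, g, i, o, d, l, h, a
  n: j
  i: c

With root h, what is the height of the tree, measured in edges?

e sits deepest: h–c–k–e — 3 edges from the root.

3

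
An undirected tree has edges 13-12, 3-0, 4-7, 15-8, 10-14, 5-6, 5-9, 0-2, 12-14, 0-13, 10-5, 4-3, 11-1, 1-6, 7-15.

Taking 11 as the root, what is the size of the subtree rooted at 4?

The subtree rooted at 4 contains: 4, 7, 15, 8 — 4 nodes.

4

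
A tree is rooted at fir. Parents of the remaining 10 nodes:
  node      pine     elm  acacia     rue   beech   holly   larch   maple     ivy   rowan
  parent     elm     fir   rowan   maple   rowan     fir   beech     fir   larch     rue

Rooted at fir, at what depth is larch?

5

Path from fir to larch: fir → maple → rue → rowan → beech → larch, which has 5 edges.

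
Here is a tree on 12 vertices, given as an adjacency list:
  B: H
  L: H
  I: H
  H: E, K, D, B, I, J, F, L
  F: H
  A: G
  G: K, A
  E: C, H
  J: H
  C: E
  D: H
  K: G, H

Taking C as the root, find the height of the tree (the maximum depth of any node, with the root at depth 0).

A sits deepest: C → E → H → K → G → A — 5 edges from the root.

5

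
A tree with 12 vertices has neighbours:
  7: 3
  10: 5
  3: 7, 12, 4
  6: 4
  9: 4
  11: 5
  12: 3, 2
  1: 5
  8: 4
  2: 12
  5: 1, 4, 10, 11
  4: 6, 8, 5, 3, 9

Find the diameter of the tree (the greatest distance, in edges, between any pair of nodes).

A longest path is 2-12-3-4-5-10, with 5 edges.

5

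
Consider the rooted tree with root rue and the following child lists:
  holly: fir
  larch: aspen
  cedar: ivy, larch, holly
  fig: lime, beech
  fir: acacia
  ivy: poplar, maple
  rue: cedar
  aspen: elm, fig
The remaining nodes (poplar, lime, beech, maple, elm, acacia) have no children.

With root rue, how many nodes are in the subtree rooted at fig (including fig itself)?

Descendants of fig (including itself): fig, beech, lime. That's 3.

3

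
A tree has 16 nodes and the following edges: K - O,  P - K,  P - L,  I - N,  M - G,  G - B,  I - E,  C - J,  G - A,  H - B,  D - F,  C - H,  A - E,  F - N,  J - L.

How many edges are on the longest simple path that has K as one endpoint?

13

The node farthest from K is D, via K-P-L-J-C-H-B-G-A-E-I-N-F-D — 13 edges.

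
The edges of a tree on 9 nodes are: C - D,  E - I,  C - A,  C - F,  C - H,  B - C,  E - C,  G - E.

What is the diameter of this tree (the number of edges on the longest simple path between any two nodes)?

3

BFS from I reaches D last, at distance 3; BFS from D confirms no node is farther.
Path: I-E-C-D.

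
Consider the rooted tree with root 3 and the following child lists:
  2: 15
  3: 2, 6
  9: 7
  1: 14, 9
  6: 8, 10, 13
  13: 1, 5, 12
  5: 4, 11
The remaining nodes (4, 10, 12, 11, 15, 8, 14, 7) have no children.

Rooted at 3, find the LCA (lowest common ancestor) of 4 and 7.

Path 4→root: 4 5 13 6 3; path 7→root: 7 9 1 13 6 3.
First common node: 13.

13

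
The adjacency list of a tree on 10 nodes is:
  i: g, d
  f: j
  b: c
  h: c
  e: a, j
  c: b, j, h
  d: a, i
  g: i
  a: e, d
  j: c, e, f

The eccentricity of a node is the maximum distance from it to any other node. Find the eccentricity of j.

5

Distances from j peak at 5, attained at g.
j-e-a-d-i-g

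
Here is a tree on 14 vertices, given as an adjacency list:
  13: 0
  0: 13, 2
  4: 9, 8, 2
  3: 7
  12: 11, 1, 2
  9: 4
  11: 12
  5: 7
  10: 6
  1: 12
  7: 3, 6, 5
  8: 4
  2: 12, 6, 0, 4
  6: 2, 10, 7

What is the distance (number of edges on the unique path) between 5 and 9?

Walking from 5: 5 – 7 – 6 – 2 – 4 – 9. Length 5.

5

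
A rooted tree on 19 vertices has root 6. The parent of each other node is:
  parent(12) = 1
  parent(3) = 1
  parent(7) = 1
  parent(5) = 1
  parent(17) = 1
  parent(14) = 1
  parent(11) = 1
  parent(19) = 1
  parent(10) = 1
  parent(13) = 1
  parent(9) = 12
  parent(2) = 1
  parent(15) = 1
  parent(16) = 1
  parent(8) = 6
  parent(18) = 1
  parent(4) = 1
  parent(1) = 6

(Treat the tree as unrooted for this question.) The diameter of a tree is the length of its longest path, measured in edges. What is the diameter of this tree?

Starting from 8, a farthest node is 9 at distance 4.
One longest path: 8-6-1-12-9.
So the diameter is 4.

4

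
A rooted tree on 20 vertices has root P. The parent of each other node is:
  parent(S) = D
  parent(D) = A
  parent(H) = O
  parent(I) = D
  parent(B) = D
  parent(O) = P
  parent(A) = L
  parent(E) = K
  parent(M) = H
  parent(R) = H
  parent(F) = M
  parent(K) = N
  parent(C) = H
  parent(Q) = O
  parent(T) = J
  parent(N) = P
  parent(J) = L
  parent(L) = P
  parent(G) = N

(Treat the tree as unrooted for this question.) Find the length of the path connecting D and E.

Walking from D: D - A - L - P - N - K - E. Length 6.

6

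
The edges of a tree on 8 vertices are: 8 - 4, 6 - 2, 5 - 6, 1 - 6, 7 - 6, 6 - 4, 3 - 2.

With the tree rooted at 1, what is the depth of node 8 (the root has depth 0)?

3

Climbing from 8 to the root: 8 → 4 → 6 → 1. That's 3 steps.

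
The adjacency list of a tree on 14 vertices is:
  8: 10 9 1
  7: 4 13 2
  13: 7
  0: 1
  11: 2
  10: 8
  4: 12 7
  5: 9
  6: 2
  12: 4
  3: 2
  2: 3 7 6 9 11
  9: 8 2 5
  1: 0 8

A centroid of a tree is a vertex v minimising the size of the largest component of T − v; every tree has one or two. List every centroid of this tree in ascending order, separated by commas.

Removing 2 splits the tree into components of sizes 6, 4, 1, 1, 1; the largest is 6 ≤ ⌊14/2⌋ = 7.
Every other node leaves some component of size > 7, so the centroid is unique.

2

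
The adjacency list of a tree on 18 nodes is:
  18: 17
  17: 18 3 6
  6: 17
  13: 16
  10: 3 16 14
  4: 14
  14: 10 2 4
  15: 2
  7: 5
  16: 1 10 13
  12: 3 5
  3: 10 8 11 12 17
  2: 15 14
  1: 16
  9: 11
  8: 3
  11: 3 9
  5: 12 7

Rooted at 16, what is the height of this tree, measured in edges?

5

A deepest node is 7, reached by 16 – 10 – 3 – 12 – 5 – 7.
That path has 5 edges, so the height is 5.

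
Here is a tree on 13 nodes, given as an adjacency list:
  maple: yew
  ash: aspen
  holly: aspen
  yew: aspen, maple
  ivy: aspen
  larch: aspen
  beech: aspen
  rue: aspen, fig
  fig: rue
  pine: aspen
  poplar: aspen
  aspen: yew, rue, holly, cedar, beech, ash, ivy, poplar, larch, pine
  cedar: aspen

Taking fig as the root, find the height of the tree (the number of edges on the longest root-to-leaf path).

maple sits deepest: fig–rue–aspen–yew–maple — 4 edges from the root.

4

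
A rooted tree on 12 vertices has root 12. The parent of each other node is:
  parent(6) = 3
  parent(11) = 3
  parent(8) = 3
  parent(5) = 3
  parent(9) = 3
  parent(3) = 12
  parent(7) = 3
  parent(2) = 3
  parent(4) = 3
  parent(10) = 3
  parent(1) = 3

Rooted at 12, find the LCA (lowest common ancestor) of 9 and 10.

3

Ancestors of 9 (toward the root): 9, 3, 12.
Ancestors of 10: 10, 3, 12.
The deepest node appearing in both lists is 3.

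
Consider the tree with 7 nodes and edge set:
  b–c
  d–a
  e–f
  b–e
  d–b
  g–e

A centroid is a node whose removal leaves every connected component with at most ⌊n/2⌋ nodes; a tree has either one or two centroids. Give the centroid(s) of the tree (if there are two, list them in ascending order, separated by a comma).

If b is removed the pieces have sizes 3, 2, 1, all ≤ ⌊7/2⌋ = 3.
Every other node leaves some component of size > 3, so the centroid is unique.

b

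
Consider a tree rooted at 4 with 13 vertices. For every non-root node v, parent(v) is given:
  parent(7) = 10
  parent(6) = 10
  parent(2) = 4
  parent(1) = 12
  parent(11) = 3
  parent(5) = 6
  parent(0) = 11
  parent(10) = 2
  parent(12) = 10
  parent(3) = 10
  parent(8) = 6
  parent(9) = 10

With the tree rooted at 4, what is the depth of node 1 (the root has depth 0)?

4

Climbing from 1 to the root: 1–12–10–2–4. That's 4 steps.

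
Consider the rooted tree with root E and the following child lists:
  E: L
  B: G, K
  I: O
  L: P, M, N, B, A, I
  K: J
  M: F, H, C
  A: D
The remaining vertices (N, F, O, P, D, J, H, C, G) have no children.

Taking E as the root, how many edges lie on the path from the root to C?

3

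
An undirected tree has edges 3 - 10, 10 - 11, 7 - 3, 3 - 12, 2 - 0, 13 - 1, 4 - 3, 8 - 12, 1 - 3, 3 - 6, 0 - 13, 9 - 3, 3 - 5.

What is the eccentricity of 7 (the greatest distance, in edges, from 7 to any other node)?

Distances from 7 peak at 5, attained at 2.
7-3-1-13-0-2

5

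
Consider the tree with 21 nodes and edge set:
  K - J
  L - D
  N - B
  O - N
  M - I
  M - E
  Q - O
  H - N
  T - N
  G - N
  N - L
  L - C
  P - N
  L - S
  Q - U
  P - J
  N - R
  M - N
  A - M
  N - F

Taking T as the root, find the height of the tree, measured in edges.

The longest root-to-leaf path is T → N → P → J → K (4 edges).

4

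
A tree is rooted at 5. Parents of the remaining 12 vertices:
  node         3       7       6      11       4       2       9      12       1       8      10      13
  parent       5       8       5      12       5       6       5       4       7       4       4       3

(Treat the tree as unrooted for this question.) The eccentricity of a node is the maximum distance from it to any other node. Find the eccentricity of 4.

3

A farthest node from 4 is 2 (1, 13 also at distance 3).
The path 4-5-6-2 has 3 edges.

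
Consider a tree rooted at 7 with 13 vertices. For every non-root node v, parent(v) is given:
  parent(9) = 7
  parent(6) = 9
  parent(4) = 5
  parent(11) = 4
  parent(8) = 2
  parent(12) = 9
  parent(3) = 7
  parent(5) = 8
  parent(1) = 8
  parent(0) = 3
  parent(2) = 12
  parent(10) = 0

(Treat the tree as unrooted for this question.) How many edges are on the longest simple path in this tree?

Starting from 10, a farthest node is 11 at distance 10.
One longest path: 10-0-3-7-9-12-2-8-5-4-11.
So the diameter is 10.

10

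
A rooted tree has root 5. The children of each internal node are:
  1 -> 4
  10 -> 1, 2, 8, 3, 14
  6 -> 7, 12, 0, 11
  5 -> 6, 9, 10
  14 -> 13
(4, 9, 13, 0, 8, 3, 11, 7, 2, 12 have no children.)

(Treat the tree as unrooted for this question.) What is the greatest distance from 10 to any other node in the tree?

3

A farthest node from 10 is 7 (11, 12, 0 also at distance 3).
The path 10-5-6-7 has 3 edges.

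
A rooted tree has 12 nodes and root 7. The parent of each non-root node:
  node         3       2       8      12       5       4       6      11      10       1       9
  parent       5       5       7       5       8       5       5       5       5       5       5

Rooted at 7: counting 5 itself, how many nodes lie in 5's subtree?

The subtree rooted at 5 contains: 5, 6, 2, 9, 10, 3, 12, 11, 1, 4 — 10 nodes.

10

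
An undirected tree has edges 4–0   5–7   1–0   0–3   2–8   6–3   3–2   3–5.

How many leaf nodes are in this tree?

5

Exactly 5 nodes have a single neighbour: 1, 4, 6, 7, 8.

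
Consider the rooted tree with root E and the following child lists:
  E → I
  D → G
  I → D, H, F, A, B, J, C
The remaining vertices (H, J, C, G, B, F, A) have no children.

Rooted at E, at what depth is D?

Path from E to D: E → I → D, which has 2 edges.

2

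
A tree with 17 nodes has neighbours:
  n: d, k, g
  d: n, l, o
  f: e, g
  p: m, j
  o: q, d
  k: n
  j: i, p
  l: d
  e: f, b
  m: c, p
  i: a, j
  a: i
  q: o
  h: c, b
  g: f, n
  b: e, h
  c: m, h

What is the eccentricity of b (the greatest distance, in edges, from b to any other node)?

7

A farthest node from b is q (a also at distance 7).
The path b-e-f-g-n-d-o-q has 7 edges.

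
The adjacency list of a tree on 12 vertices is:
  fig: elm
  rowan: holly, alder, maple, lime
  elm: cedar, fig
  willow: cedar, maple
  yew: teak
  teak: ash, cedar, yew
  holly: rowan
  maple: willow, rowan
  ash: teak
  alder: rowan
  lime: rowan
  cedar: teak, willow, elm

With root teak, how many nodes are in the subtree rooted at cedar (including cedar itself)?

9

The subtree rooted at cedar contains: cedar, willow, elm, maple, fig, rowan, lime, alder, holly — 9 nodes.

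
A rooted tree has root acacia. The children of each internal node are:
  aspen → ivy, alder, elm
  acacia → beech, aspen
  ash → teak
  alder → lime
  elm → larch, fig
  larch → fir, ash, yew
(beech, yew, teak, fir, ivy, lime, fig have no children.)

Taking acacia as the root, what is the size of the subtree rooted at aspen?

The subtree rooted at aspen contains: aspen, elm, ivy, alder, larch, fig, lime, yew, ash, fir, teak — 11 nodes.

11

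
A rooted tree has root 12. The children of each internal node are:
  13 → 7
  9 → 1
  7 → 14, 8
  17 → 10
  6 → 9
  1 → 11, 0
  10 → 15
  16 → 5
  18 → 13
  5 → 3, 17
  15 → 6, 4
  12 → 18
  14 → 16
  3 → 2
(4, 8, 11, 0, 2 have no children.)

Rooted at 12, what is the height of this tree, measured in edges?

The longest root-to-leaf path is 12 → 18 → 13 → 7 → 14 → 16 → 5 → 17 → 10 → 15 → 6 → 9 → 1 → 11 (13 edges).

13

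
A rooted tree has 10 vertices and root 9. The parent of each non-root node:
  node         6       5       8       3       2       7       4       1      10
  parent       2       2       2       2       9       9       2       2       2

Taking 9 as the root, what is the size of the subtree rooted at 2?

The subtree rooted at 2 contains: 2, 8, 10, 1, 3, 5, 4, 6 — 8 nodes.

8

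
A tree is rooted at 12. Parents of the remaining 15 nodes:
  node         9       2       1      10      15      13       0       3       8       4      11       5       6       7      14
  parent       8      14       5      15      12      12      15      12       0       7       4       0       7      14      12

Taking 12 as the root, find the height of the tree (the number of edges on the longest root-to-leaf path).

A deepest node is 9, reached by 12 – 15 – 0 – 8 – 9.
That path has 4 edges, so the height is 4.

4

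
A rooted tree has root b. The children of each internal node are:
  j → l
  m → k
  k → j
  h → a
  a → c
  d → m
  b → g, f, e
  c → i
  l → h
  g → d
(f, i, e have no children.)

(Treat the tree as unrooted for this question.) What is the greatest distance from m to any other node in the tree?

7

The node farthest from m is i, via m – k – j – l – h – a – c – i — 7 edges.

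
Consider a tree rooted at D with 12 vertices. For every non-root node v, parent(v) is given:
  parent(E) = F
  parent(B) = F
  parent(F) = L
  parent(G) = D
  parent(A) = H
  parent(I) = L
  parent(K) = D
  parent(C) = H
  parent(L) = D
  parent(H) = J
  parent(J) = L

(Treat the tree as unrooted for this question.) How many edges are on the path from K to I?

3

Walking from K: K–D–L–I. Length 3.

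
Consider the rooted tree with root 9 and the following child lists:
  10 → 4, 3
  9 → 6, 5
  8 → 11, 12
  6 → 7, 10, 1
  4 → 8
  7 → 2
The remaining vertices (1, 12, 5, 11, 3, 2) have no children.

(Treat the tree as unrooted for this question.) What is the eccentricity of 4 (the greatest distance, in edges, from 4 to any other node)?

4

Distances from 4 peak at 4, attained at 2 (5 also at distance 4).
4-10-6-7-2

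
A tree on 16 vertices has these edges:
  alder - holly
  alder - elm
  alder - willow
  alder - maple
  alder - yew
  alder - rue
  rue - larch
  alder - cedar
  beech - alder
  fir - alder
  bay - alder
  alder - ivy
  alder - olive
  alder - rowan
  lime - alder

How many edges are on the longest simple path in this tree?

3

BFS from larch reaches maple last, at distance 3; BFS from maple confirms no node is farther.
Path: larch - rue - alder - maple.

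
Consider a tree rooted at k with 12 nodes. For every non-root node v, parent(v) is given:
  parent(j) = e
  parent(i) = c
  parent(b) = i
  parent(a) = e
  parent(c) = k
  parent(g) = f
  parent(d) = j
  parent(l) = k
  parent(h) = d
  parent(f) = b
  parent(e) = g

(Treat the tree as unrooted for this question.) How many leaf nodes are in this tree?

Degree-1 nodes: a, h, l — 3 of them.

3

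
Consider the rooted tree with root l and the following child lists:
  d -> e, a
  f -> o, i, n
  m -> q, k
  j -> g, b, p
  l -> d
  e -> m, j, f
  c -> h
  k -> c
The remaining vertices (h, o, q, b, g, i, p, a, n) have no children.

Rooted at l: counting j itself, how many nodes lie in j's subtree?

4

j's subtree: {j, g, p, b}, size 4.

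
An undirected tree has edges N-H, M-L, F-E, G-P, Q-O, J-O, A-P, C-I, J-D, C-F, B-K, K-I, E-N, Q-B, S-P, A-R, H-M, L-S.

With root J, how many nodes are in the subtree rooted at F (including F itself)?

11

The subtree rooted at F contains: F, E, N, H, M, L, S, P, A, G, R — 11 nodes.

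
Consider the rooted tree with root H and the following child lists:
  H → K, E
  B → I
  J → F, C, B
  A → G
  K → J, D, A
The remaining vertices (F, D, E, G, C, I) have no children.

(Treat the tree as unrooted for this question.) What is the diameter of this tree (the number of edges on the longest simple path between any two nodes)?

5

Starting from E, a farthest node is I at distance 5.
One longest path: E – H – K – J – B – I.
So the diameter is 5.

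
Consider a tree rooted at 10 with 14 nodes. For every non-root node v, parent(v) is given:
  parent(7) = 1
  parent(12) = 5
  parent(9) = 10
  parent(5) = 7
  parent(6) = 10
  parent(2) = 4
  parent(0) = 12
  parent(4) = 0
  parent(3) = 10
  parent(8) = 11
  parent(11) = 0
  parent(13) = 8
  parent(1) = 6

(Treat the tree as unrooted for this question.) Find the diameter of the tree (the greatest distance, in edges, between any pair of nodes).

10

A longest path is 3–10–6–1–7–5–12–0–11–8–13, with 10 edges.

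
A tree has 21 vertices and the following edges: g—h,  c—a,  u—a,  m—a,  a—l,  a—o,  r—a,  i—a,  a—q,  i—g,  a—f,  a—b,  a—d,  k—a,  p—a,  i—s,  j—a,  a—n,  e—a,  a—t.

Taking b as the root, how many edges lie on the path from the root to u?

Climbing from u to the root: u → a → b. That's 2 steps.

2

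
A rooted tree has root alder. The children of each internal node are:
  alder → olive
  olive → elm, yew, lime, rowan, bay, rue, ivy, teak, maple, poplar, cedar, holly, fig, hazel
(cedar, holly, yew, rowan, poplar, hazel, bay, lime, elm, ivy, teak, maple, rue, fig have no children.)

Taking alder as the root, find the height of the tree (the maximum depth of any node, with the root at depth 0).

The longest root-to-leaf path is alder–olive–poplar (2 edges).

2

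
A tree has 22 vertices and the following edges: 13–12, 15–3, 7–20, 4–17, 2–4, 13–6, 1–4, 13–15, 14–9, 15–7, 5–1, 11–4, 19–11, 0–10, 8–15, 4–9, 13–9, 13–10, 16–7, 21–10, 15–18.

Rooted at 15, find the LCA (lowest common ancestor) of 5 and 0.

13

Ancestors of 5 (toward the root): 5, 1, 4, 9, 13, 15.
Ancestors of 0: 0, 10, 13, 15.
The deepest node appearing in both lists is 13.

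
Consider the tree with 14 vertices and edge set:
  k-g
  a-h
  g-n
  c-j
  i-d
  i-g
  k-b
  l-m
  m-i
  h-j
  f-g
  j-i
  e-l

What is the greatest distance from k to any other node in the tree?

5

The node farthest from k is a (e also at distance 5), via k–g–i–j–h–a — 5 edges.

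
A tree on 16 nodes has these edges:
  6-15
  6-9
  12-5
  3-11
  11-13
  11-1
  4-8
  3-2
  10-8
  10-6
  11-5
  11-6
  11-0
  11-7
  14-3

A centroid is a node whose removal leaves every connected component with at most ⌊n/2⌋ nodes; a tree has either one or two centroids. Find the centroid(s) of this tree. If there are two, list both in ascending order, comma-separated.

11

If 11 is removed the pieces have sizes 6, 3, 2, 1, 1, 1, 1, all ≤ ⌊16/2⌋ = 8.
Every other node leaves some component of size > 8, so the centroid is unique.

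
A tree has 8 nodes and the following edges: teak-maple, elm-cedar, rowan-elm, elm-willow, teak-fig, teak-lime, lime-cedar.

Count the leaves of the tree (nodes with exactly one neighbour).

Exactly 4 nodes have a single neighbour: fig, maple, rowan, willow.

4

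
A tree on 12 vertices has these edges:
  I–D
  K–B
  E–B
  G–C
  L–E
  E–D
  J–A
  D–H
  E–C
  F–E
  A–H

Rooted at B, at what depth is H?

3

B–E–D–H — 3 edges.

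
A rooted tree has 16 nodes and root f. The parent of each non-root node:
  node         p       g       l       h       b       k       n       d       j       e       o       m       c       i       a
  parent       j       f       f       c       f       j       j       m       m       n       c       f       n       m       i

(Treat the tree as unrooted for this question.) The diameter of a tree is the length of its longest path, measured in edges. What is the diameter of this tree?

6

A longest path is o-c-n-j-m-i-a, with 6 edges.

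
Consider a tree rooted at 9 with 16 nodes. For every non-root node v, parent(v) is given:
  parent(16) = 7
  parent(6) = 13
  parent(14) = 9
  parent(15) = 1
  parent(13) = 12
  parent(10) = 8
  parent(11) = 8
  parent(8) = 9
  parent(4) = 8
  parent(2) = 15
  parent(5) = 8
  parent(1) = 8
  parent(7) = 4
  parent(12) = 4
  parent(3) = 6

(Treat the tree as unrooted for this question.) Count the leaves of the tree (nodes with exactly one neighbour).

Degree-1 nodes: 2, 3, 5, 10, 11, 14, 16 — 7 of them.

7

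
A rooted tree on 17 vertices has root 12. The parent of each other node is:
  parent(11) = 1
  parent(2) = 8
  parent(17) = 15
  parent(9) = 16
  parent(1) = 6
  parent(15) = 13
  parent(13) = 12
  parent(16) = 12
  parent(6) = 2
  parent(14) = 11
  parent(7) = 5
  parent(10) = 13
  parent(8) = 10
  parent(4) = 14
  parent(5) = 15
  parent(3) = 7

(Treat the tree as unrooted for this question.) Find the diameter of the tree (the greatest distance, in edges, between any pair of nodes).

A longest path is 4 - 14 - 11 - 1 - 6 - 2 - 8 - 10 - 13 - 15 - 5 - 7 - 3, with 12 edges.

12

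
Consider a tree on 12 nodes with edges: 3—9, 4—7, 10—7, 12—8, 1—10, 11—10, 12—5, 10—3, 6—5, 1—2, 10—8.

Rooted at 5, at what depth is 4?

5

5–12–8–10–7–4 — 5 edges.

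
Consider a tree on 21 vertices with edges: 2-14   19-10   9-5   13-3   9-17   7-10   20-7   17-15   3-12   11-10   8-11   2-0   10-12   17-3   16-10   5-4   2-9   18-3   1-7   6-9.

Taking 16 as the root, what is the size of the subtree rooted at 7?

3

The subtree rooted at 7 contains: 7, 1, 20 — 3 nodes.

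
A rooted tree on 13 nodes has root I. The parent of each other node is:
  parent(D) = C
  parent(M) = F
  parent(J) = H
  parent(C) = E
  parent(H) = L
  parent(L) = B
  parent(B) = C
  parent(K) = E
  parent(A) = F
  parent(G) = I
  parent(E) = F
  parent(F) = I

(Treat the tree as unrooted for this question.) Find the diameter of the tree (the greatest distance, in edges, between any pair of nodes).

Starting from J, a farthest node is G at distance 8.
One longest path: J-H-L-B-C-E-F-I-G.
So the diameter is 8.

8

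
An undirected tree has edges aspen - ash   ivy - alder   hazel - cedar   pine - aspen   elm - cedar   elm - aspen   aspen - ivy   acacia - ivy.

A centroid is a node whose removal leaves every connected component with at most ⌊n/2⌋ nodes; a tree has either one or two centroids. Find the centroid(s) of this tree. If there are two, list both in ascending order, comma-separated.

aspen

Removing aspen splits the tree into components of sizes 3, 3, 1, 1; the largest is 3 ≤ ⌊9/2⌋ = 4.
No neighbour of aspen does as well, so aspen is the unique centroid.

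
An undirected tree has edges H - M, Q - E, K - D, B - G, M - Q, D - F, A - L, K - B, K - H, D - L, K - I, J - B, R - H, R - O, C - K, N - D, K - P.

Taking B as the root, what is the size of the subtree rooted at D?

5

The subtree rooted at D contains: D, F, L, N, A — 5 nodes.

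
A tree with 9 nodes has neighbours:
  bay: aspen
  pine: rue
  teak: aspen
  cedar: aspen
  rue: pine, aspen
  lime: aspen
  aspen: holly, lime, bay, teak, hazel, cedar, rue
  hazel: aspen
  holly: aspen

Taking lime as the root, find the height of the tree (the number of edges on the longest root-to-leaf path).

The longest root-to-leaf path is lime–aspen–rue–pine (3 edges).

3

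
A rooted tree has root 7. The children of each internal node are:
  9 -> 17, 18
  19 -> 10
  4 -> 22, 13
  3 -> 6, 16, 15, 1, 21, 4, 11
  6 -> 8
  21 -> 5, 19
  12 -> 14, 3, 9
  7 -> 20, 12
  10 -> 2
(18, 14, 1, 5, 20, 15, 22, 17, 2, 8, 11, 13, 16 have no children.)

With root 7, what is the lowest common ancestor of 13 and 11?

3

Path 13→root: 13 4 3 12 7; path 11→root: 11 3 12 7.
First common node: 3.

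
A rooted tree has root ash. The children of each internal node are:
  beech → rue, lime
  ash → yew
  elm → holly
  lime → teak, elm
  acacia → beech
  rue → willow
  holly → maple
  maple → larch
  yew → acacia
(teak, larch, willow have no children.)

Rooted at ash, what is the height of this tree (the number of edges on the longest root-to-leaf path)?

8

The longest root-to-leaf path is ash-yew-acacia-beech-lime-elm-holly-maple-larch (8 edges).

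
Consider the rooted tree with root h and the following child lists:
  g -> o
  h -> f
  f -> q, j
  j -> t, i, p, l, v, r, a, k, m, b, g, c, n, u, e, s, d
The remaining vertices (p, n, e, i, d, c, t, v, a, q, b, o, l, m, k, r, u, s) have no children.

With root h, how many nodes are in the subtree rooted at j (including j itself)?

19

Descendants of j (including itself): j, a, g, l, s, c, n, m, i, t, r, b, k, u, p, d, v, e, o. That's 19.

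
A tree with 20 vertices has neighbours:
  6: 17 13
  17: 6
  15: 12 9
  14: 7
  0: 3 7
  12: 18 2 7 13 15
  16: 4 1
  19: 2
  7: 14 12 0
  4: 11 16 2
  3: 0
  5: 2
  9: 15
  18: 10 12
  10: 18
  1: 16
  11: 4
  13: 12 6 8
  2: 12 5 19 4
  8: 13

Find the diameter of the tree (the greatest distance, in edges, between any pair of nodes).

7

Starting from 1, a farthest node is 17 at distance 7.
One longest path: 1 - 16 - 4 - 2 - 12 - 13 - 6 - 17.
So the diameter is 7.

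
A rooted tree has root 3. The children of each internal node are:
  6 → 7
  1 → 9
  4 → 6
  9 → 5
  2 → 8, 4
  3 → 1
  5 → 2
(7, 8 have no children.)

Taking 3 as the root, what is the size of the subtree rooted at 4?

Descendants of 4 (including itself): 4, 6, 7. That's 3.

3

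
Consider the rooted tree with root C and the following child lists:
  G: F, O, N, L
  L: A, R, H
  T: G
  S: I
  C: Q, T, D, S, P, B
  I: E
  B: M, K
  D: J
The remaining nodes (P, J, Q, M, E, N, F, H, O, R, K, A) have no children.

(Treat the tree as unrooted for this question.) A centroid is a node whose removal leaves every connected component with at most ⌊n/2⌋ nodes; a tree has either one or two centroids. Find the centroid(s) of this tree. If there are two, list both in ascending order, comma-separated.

C

Removing C splits the tree into components of sizes 9, 3, 3, 2, 1, 1; the largest is 9 ≤ ⌊20/2⌋ = 10.
No neighbour of C does as well, so C is the unique centroid.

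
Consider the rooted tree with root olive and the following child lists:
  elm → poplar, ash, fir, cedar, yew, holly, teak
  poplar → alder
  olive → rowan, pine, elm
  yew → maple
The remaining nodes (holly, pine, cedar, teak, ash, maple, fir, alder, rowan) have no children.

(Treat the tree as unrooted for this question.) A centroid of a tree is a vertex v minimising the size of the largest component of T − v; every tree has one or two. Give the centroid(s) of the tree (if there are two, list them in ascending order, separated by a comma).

elm

Removing elm splits the tree into components of sizes 3, 2, 2, 1, 1, 1, 1, 1; the largest is 3 ≤ ⌊13/2⌋ = 6.
No neighbour of elm does as well, so elm is the unique centroid.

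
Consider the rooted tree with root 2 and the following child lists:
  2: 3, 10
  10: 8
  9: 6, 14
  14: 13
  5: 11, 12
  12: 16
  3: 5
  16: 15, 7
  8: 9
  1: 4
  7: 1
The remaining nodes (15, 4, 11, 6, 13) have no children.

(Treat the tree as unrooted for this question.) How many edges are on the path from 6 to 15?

9

The path is 6 - 9 - 8 - 10 - 2 - 3 - 5 - 12 - 16 - 15, which has 9 edges.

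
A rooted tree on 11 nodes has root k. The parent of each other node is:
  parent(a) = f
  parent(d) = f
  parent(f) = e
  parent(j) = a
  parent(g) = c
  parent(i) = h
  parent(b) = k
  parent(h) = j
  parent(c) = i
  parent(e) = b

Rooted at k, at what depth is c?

Path from k to c: k – b – e – f – a – j – h – i – c, which has 8 edges.

8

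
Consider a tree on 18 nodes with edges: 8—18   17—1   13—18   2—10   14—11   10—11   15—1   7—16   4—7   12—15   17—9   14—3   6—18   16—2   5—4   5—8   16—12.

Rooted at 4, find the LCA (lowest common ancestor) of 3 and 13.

3's ancestor chain is 3, 14, 11, 10, 2, 16, 7, 4 and 13's is 13, 18, 8, 5, 4; they first meet at 4.

4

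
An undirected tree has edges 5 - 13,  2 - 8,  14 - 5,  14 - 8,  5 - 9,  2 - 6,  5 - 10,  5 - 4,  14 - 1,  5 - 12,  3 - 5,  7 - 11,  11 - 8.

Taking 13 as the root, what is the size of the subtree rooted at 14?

14's subtree: {14, 8, 1, 11, 2, 7, 6}, size 7.

7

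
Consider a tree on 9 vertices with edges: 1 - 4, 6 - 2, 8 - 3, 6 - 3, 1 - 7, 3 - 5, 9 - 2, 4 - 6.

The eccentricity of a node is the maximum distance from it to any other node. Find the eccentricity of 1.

4

Distances from 1 peak at 4, attained at 9 (8, 5 also at distance 4).
1–4–6–2–9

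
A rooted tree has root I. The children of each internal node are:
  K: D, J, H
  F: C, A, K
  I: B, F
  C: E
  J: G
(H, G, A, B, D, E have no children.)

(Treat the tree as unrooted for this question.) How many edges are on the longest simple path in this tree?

5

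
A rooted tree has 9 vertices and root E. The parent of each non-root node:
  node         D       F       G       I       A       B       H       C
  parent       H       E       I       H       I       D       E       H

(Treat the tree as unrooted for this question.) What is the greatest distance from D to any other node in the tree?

3

The node farthest from D is A (F, G also at distance 3), via D – H – I – A — 3 edges.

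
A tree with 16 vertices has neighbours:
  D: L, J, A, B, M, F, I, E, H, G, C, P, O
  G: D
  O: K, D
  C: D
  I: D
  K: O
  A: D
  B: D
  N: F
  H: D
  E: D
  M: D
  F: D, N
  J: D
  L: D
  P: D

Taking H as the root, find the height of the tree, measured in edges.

A deepest node is K, reached by H → D → O → K.
That path has 3 edges, so the height is 3.

3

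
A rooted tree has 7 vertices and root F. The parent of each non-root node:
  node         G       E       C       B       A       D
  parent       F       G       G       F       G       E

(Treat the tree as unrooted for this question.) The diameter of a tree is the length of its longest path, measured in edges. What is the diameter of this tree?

4

A longest path is B–F–G–E–D, with 4 edges.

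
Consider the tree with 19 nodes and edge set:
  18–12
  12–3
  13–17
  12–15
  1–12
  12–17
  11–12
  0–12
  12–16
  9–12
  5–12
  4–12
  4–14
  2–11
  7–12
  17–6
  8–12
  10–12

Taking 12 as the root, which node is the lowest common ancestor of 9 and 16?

9's ancestor chain is 9, 12 and 16's is 16, 12; they first meet at 12.

12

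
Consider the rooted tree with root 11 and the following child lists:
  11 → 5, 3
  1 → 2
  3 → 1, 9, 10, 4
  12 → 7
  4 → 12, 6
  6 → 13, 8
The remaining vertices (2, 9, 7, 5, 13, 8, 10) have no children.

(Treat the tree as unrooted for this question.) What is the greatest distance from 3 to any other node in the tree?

A farthest node from 3 is 13 (8, 7 also at distance 3).
The path 3–4–6–13 has 3 edges.

3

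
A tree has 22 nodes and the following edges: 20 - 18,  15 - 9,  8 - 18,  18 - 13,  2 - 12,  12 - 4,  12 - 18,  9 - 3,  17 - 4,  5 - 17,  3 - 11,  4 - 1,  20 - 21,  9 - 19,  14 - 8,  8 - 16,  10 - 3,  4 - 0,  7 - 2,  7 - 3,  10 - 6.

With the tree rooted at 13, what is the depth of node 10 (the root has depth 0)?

6

Climbing from 10 to the root: 10–3–7–2–12–18–13. That's 6 steps.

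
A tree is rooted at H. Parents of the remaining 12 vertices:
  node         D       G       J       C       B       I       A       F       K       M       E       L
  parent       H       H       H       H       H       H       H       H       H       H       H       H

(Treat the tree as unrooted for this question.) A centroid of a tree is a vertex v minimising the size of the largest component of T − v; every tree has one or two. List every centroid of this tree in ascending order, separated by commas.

Removing H splits the tree into components of sizes 1, 1, 1, 1, 1, 1, 1, 1, 1, 1, 1, 1; the largest is 1 ≤ ⌊13/2⌋ = 6.
Every other node leaves some component of size > 6, so the centroid is unique.

H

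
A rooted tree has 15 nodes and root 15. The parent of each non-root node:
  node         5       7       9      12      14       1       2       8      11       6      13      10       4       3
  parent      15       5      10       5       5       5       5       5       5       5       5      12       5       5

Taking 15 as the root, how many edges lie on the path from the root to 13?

15 – 5 – 13 — 2 edges.

2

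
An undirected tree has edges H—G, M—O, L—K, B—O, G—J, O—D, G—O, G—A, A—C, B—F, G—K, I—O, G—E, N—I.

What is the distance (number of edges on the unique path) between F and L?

5

The path is F – B – O – G – K – L, which has 5 edges.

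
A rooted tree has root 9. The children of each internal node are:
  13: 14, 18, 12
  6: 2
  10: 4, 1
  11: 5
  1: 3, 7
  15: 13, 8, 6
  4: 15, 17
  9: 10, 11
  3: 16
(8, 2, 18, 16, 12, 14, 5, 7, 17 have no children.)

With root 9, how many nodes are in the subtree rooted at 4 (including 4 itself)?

10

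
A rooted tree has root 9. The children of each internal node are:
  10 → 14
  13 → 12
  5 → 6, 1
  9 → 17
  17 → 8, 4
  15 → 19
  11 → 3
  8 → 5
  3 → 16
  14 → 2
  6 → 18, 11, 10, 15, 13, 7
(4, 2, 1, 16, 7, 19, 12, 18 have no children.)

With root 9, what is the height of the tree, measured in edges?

7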